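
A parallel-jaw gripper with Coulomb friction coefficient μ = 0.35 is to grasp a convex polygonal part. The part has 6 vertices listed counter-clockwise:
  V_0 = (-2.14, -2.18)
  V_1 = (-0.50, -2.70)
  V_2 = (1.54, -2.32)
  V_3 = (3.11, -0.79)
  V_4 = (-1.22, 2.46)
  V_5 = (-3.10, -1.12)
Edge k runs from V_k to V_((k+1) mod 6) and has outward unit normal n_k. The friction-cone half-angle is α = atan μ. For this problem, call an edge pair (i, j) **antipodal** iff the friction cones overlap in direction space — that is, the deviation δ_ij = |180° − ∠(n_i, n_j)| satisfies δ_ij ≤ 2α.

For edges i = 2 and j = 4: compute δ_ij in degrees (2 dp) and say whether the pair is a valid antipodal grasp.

δ = 18.03°, valid

α = atan 0.35 = 19.29°;  2α = 38.58°
edge 2: e_2 = (+1.57, +1.53);  n_2 = (+0.6979, -0.7162)
edge 4: e_4 = (-1.88, -3.58);  n_4 = (-0.8853, +0.4649)
∠(n_2, n_4) = 161.97°
δ = |180° − 161.97°| = 18.03°
18.03° ≤ 2α = 38.58°  →  valid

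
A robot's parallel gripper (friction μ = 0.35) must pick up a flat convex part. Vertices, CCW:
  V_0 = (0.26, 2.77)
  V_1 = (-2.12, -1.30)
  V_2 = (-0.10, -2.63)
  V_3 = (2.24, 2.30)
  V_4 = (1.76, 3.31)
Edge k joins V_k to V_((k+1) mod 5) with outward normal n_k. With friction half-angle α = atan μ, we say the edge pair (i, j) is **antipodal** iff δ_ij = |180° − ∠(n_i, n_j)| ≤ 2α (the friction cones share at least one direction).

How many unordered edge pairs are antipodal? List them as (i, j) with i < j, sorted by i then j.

count = 2; pairs: (0,2), (1,3)

α = atan 0.35 = 19.29°;  2α = 38.58°
n_0 = (-0.8632, +0.5048)
n_1 = (-0.5499, -0.8352)
n_2 = (+0.9034, -0.4288)
n_3 = (+0.9032, +0.4292)
n_4 = (-0.3387, +0.9409)
  (0,1): δ = 93.04°  ·
  (0,2): δ = 4.93°  ✓
  (0,3): δ = 55.74°  ·
  (0,4): δ = 140.12°  ·
  (1,2): δ = 82.03°  ·
  (1,3): δ = 31.22°  ✓
  (1,4): δ = 53.16°  ·
  (2,3): δ = 129.19°  ·
  (2,4): δ = 44.81°  ·
  (3,4): δ = 95.62°  ·
antipodal pairs: 2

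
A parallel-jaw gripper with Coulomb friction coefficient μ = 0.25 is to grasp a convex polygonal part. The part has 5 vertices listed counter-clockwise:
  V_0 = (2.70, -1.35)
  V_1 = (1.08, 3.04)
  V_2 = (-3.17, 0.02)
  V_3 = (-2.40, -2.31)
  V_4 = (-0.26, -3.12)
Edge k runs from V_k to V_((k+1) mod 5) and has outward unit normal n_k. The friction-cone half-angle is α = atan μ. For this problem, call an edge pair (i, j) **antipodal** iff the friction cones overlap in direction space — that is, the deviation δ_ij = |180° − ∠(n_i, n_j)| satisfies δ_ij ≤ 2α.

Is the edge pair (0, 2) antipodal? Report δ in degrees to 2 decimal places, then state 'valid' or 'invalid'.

α = atan 0.25 = 14.04°;  2α = 28.07°
edge 0: e_0 = (-1.62, +4.39);  n_0 = (+0.9382, +0.3462)
edge 2: e_2 = (+0.77, -2.33);  n_2 = (-0.9495, -0.3138)
∠(n_0, n_2) = 178.03°
δ = |180° − 178.03°| = 1.97°
1.97° ≤ 2α = 28.07°  →  valid

δ = 1.97°, valid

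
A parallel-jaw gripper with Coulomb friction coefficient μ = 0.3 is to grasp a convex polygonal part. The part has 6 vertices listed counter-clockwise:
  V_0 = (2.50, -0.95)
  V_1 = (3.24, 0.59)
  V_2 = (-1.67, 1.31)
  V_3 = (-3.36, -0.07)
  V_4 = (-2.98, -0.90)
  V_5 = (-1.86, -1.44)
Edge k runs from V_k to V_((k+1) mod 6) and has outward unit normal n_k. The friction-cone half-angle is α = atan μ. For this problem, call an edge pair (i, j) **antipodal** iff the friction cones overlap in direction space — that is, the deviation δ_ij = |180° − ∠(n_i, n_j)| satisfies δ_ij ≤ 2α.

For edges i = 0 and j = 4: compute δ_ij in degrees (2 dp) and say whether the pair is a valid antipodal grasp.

δ = 89.92°, invalid

α = atan 0.3 = 16.70°;  2α = 33.40°
edge 0: e_0 = (+0.74, +1.54);  n_0 = (+0.9013, -0.4331)
edge 4: e_4 = (+1.12, -0.54);  n_4 = (-0.4343, -0.9008)
∠(n_0, n_4) = 90.08°
δ = |180° − 90.08°| = 89.92°
89.92° > 2α = 33.40°  →  invalid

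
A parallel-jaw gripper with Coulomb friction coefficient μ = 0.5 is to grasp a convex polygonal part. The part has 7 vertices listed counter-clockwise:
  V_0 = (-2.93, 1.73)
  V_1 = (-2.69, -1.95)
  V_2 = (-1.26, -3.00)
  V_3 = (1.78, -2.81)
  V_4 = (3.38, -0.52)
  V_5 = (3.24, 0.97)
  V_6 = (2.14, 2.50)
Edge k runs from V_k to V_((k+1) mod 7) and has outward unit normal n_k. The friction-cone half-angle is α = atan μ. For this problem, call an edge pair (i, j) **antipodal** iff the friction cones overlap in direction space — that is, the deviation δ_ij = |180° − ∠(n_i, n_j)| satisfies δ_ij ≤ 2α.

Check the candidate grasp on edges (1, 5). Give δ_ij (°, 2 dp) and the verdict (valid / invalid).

δ = 18.00°, valid

α = atan 0.5 = 26.57°;  2α = 53.13°
edge 1: e_1 = (+1.43, -1.05);  n_1 = (-0.5919, -0.8060)
edge 5: e_5 = (-1.10, +1.53);  n_5 = (+0.8119, +0.5837)
∠(n_1, n_5) = 162.00°
δ = |180° − 162.00°| = 18.00°
18.00° ≤ 2α = 53.13°  →  valid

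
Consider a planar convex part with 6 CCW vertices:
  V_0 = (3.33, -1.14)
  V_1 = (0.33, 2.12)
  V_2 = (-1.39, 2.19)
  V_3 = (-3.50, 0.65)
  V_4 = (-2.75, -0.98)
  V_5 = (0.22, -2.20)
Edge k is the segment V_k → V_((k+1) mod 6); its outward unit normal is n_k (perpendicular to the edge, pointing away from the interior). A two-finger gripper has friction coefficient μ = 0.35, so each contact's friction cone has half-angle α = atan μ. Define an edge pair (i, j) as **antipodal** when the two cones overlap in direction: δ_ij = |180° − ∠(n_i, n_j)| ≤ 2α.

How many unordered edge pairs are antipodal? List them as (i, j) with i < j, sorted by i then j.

count = 5; pairs: (0,3), (0,4), (1,4), (1,5), (2,5)

α = atan 0.35 = 19.29°;  2α = 38.58°
n_0 = (+0.7358, +0.6772)
n_1 = (+0.0407, +0.9992)
n_2 = (-0.5895, +0.8077)
n_3 = (-0.9084, -0.4180)
n_4 = (-0.3800, -0.9250)
n_5 = (+0.3226, -0.9465)
  (0,1): δ = 134.95°  ·
  (0,2): δ = 96.50°  ·
  (0,3): δ = 17.91°  ✓
  (0,4): δ = 25.05°  ✓
  (0,5): δ = 66.20°  ·
  (1,2): δ = 141.55°  ·
  (1,3): δ = 62.96°  ·
  (1,4): δ = 20.00°  ✓
  (1,5): δ = 21.15°  ✓
  (2,3): δ = 101.42°  ·
  (2,4): δ = 58.46°  ·
  (2,5): δ = 17.30°  ✓
  (3,4): δ = 137.04°  ·
  (3,5): δ = 95.89°  ·
  (4,5): δ = 138.85°  ·
antipodal pairs: 5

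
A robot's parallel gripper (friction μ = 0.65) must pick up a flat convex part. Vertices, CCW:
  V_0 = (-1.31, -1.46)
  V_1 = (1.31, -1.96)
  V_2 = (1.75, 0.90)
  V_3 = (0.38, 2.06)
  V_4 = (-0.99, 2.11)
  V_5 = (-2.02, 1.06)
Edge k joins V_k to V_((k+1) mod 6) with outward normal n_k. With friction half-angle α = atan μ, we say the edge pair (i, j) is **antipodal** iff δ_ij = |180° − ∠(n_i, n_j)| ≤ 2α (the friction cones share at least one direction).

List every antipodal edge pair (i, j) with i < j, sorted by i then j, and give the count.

α = atan 0.65 = 33.02°;  2α = 66.05°
n_0 = (-0.1875, -0.9823)
n_1 = (+0.9884, -0.1521)
n_2 = (+0.6462, +0.7632)
n_3 = (+0.0365, +0.9993)
n_4 = (-0.7139, +0.7003)
n_5 = (-0.9625, -0.2712)
  (0,1): δ = 87.94°  ·
  (0,2): δ = 29.45°  ✓
  (0,3): δ = 8.71°  ✓
  (0,4): δ = 56.36°  ✓
  (0,5): δ = 116.54°  ·
  (1,2): δ = 121.51°  ·
  (1,3): δ = 83.34°  ·
  (1,4): δ = 35.70°  ✓
  (1,5): δ = 24.48°  ✓
  (2,3): δ = 141.84°  ·
  (2,4): δ = 94.19°  ·
  (2,5): δ = 34.01°  ✓
  (3,4): δ = 132.36°  ·
  (3,5): δ = 72.17°  ·
  (4,5): δ = 119.82°  ·
antipodal pairs: 6

count = 6; pairs: (0,2), (0,3), (0,4), (1,4), (1,5), (2,5)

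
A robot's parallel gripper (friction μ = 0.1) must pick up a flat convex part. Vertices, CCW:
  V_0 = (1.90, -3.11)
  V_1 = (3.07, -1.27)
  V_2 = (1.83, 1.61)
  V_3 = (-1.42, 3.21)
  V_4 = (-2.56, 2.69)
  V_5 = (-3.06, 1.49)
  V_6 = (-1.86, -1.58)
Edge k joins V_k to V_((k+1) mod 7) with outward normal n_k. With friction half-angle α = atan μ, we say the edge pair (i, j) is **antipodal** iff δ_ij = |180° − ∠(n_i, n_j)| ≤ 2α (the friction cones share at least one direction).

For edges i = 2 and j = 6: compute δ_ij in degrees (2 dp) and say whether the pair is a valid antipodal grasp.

δ = 4.07°, valid

α = atan 0.1 = 5.71°;  2α = 11.42°
edge 2: e_2 = (-3.25, +1.60);  n_2 = (+0.4417, +0.8972)
edge 6: e_6 = (+3.76, -1.53);  n_6 = (-0.3769, -0.9263)
∠(n_2, n_6) = 175.93°
δ = |180° − 175.93°| = 4.07°
4.07° ≤ 2α = 11.42°  →  valid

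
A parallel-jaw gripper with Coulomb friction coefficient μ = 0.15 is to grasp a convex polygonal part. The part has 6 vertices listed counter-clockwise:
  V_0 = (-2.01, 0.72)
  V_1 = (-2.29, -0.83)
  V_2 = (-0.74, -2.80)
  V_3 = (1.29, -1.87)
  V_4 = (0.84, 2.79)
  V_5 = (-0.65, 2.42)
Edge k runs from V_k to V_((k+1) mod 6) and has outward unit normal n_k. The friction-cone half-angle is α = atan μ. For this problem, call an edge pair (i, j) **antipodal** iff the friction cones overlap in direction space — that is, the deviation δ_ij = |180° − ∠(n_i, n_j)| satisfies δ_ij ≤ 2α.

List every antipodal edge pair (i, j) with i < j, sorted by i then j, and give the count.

count = 2; pairs: (0,3), (2,4)

α = atan 0.15 = 8.53°;  2α = 17.06°
n_0 = (-0.9841, +0.1778)
n_1 = (-0.7859, -0.6183)
n_2 = (+0.4165, -0.9091)
n_3 = (+0.9954, +0.0961)
n_4 = (-0.2410, +0.9705)
n_5 = (-0.7809, +0.6247)
  (0,1): δ = 131.56°  ·
  (0,2): δ = 55.15°  ·
  (0,3): δ = 15.76°  ✓
  (0,4): δ = 114.19°  ·
  (0,5): δ = 151.58°  ·
  (1,2): δ = 103.58°  ·
  (1,3): δ = 32.68°  ·
  (1,4): δ = 65.75°  ·
  (1,5): δ = 103.14°  ·
  (2,3): δ = 109.10°  ·
  (2,4): δ = 10.67°  ✓
  (2,5): δ = 26.73°  ·
  (3,4): δ = 81.57°  ·
  (3,5): δ = 44.18°  ·
  (4,5): δ = 142.61°  ·
antipodal pairs: 2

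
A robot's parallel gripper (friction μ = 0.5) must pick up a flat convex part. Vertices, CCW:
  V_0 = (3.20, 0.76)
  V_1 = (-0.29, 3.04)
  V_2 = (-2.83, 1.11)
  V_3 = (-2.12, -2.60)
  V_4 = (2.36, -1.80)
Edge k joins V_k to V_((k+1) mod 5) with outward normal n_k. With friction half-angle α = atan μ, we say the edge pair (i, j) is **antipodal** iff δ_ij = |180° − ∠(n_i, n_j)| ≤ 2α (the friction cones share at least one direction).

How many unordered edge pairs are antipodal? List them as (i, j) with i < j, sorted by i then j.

α = atan 0.5 = 26.57°;  2α = 53.13°
n_0 = (+0.5469, +0.8372)
n_1 = (-0.6050, +0.7962)
n_2 = (-0.9822, -0.1880)
n_3 = (+0.1758, -0.9844)
n_4 = (+0.9502, -0.3118)
  (0,1): δ = 109.61°  ·
  (0,2): δ = 46.01°  ✓
  (0,3): δ = 43.28°  ✓
  (0,4): δ = 104.99°  ·
  (1,2): δ = 116.40°  ·
  (1,3): δ = 27.10°  ✓
  (1,4): δ = 34.60°  ✓
  (2,3): δ = 90.71°  ·
  (2,4): δ = 29.00°  ✓
  (3,4): δ = 118.29°  ·
antipodal pairs: 5

count = 5; pairs: (0,2), (0,3), (1,3), (1,4), (2,4)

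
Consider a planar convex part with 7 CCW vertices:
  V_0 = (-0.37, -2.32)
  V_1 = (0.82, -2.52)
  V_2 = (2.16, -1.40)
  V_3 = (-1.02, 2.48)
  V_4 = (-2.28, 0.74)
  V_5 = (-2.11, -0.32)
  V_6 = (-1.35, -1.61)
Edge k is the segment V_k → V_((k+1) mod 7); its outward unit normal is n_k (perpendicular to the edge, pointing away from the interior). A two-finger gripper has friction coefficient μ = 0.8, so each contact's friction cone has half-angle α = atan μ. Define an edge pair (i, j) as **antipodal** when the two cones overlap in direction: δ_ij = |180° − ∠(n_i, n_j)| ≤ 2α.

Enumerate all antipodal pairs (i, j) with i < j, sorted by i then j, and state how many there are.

α = atan 0.8 = 38.66°;  2α = 77.32°
n_0 = (-0.1657, -0.9862)
n_1 = (+0.6413, -0.7673)
n_2 = (+0.7734, +0.6339)
n_3 = (-0.8099, +0.5865)
n_4 = (-0.9874, -0.1584)
n_5 = (-0.8616, -0.5076)
n_6 = (-0.5867, -0.8098)
  (0,1): δ = 130.57°  ·
  (0,2): δ = 41.12°  ✓
  (0,3): δ = 63.63°  ✓
  (0,4): δ = 108.65°  ·
  (0,5): δ = 130.04°  ·
  (0,6): δ = 153.62°  ·
  (1,2): δ = 90.55°  ·
  (1,3): δ = 14.20°  ✓
  (1,4): δ = 59.22°  ✓
  (1,5): δ = 80.61°  ·
  (1,6): δ = 104.19°  ·
  (2,3): δ = 75.25°  ✓
  (2,4): δ = 30.23°  ✓
  (2,5): δ = 8.83°  ✓
  (2,6): δ = 14.74°  ✓
  (3,4): δ = 134.98°  ·
  (3,5): δ = 113.59°  ·
  (3,6): δ = 90.01°  ·
  (4,5): δ = 158.61°  ·
  (4,6): δ = 135.03°  ·
  (5,6): δ = 156.43°  ·
antipodal pairs: 8

count = 8; pairs: (0,2), (0,3), (1,3), (1,4), (2,3), (2,4), (2,5), (2,6)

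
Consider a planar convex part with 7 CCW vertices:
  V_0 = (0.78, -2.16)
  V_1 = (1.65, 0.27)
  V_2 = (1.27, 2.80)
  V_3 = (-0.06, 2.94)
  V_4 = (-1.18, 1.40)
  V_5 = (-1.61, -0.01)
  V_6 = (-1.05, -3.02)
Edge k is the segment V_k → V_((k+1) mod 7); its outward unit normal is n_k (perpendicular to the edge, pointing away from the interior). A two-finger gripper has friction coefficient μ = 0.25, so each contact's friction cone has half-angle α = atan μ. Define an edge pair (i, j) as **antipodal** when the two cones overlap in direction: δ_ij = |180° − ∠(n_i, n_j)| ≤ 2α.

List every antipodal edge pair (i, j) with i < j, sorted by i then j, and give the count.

α = atan 0.25 = 14.04°;  2α = 28.07°
n_0 = (+0.9415, -0.3371)
n_1 = (+0.9889, +0.1485)
n_2 = (+0.1047, +0.9945)
n_3 = (-0.8087, +0.5882)
n_4 = (-0.9565, +0.2917)
n_5 = (-0.9831, -0.1829)
n_6 = (+0.4253, -0.9050)
  (0,1): δ = 151.76°  ·
  (0,2): δ = 76.31°  ·
  (0,3): δ = 16.33°  ✓
  (0,4): δ = 2.74°  ✓
  (0,5): δ = 30.24°  ·
  (0,6): δ = 134.87°  ·
  (1,2): δ = 104.55°  ·
  (1,3): δ = 44.57°  ·
  (1,4): δ = 25.50°  ✓
  (1,5): δ = 2.00°  ✓
  (1,6): δ = 106.63°  ·
  (2,3): δ = 120.02°  ·
  (2,4): δ = 100.95°  ·
  (2,5): δ = 73.45°  ·
  (2,6): δ = 31.18°  ·
  (3,4): δ = 160.93°  ·
  (3,5): δ = 133.43°  ·
  (3,6): δ = 28.80°  ·
  (4,5): δ = 152.50°  ·
  (4,6): δ = 47.87°  ·
  (5,6): δ = 75.37°  ·
antipodal pairs: 4

count = 4; pairs: (0,3), (0,4), (1,4), (1,5)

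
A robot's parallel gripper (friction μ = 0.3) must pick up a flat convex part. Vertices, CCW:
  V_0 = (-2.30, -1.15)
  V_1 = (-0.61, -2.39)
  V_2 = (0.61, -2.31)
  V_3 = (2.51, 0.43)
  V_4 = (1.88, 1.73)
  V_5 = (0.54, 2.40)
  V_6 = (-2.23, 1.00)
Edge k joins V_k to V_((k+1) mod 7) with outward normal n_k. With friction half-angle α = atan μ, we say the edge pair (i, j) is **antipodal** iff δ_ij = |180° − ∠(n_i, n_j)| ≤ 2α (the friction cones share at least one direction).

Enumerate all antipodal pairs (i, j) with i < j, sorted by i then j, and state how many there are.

α = atan 0.3 = 16.70°;  2α = 33.40°
n_0 = (-0.5916, -0.8063)
n_1 = (+0.0654, -0.9979)
n_2 = (+0.8218, -0.5698)
n_3 = (+0.8999, +0.4361)
n_4 = (+0.4472, +0.8944)
n_5 = (-0.4511, +0.8925)
n_6 = (-0.9995, +0.0325)
  (0,1): δ = 139.98°  ·
  (0,2): δ = 88.47°  ·
  (0,3): δ = 27.88°  ✓
  (0,4): δ = 9.70°  ✓
  (0,5): δ = 63.08°  ·
  (0,6): δ = 124.40°  ·
  (1,2): δ = 128.49°  ·
  (1,3): δ = 67.90°  ·
  (1,4): δ = 30.32°  ✓
  (1,5): δ = 23.06°  ✓
  (1,6): δ = 84.38°  ·
  (2,3): δ = 119.41°  ·
  (2,4): δ = 81.83°  ·
  (2,5): δ = 28.45°  ✓
  (2,6): δ = 32.87°  ✓
  (3,4): δ = 142.42°  ·
  (3,5): δ = 89.04°  ·
  (3,6): δ = 27.72°  ✓
  (4,5): δ = 126.62°  ·
  (4,6): δ = 65.30°  ·
  (5,6): δ = 118.68°  ·
antipodal pairs: 7

count = 7; pairs: (0,3), (0,4), (1,4), (1,5), (2,5), (2,6), (3,6)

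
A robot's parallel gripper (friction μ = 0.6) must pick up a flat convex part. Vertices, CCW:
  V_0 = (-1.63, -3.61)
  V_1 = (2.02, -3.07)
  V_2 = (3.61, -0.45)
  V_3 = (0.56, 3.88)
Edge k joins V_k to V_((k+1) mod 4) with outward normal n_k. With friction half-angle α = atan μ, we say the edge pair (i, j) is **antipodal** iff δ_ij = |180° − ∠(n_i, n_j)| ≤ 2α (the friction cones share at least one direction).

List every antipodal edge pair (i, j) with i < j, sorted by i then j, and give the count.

count = 2; pairs: (1,3), (2,3)

α = atan 0.6 = 30.96°;  2α = 61.93°
n_0 = (+0.1464, -0.9892)
n_1 = (+0.8549, -0.5188)
n_2 = (+0.8175, +0.5759)
n_3 = (-0.9598, +0.2806)
  (0,1): δ = 129.67°  ·
  (0,2): δ = 63.26°  ·
  (0,3): δ = 65.29°  ·
  (1,2): δ = 113.59°  ·
  (1,3): δ = 14.95°  ✓
  (2,3): δ = 51.46°  ✓
antipodal pairs: 2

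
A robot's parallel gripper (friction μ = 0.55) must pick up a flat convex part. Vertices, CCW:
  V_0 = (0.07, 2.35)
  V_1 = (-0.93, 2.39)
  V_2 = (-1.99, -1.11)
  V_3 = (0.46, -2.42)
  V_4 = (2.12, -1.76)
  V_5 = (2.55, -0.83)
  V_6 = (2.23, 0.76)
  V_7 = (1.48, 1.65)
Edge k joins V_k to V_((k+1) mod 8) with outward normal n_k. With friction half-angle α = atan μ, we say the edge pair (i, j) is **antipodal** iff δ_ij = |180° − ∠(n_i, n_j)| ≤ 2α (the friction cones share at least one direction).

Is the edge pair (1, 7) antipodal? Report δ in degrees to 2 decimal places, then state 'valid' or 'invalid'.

δ = 80.45°, invalid

α = atan 0.55 = 28.81°;  2α = 57.62°
edge 1: e_1 = (-1.06, -3.50);  n_1 = (-0.9571, +0.2899)
edge 7: e_7 = (-1.41, +0.70);  n_7 = (+0.4447, +0.8957)
∠(n_1, n_7) = 99.55°
δ = |180° − 99.55°| = 80.45°
80.45° > 2α = 57.62°  →  invalid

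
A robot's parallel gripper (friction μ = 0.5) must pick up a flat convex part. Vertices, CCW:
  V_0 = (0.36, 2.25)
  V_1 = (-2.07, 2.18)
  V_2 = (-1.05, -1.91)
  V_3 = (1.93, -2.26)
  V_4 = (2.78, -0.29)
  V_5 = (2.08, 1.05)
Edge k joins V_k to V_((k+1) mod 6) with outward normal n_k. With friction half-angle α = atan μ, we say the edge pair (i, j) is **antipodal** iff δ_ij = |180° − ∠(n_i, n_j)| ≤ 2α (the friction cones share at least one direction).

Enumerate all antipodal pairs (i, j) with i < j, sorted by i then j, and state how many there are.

α = atan 0.5 = 26.57°;  2α = 53.13°
n_0 = (-0.0288, +0.9996)
n_1 = (-0.9703, -0.2420)
n_2 = (-0.1166, -0.9932)
n_3 = (+0.9182, -0.3962)
n_4 = (+0.8863, +0.4630)
n_5 = (+0.5722, +0.8201)
  (0,1): δ = 77.65°  ·
  (0,2): δ = 8.35°  ✓
  (0,3): δ = 65.01°  ·
  (0,4): δ = 115.93°  ·
  (0,5): δ = 143.45°  ·
  (1,2): δ = 110.70°  ·
  (1,3): δ = 37.34°  ✓
  (1,4): δ = 13.58°  ✓
  (1,5): δ = 41.09°  ✓
  (2,3): δ = 106.64°  ·
  (2,4): δ = 55.72°  ·
  (2,5): δ = 28.20°  ✓
  (3,4): δ = 129.08°  ·
  (3,5): δ = 101.56°  ·
  (4,5): δ = 152.48°  ·
antipodal pairs: 5

count = 5; pairs: (0,2), (1,3), (1,4), (1,5), (2,5)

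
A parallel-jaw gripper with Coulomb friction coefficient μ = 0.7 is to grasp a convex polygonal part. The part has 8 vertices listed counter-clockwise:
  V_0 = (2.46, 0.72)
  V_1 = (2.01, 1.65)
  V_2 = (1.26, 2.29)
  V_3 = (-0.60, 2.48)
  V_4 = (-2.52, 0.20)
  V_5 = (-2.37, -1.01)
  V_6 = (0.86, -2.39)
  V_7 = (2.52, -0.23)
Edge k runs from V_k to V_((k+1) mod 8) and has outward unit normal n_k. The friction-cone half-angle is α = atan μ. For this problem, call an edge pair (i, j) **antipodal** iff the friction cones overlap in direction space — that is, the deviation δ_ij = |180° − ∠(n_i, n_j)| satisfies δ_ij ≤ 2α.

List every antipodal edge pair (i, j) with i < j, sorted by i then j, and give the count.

α = atan 0.7 = 34.99°;  2α = 69.98°
n_0 = (+0.9002, +0.4356)
n_1 = (+0.6491, +0.7607)
n_2 = (+0.1016, +0.9948)
n_3 = (-0.7649, +0.6441)
n_4 = (-0.9924, -0.1230)
n_5 = (-0.3929, -0.9196)
n_6 = (+0.7929, -0.6094)
n_7 = (+0.9980, +0.0630)
  (0,1): δ = 156.30°  ·
  (0,2): δ = 121.65°  ·
  (0,3): δ = 65.92°  ✓
  (0,4): δ = 18.75°  ✓
  (0,5): δ = 41.04°  ✓
  (0,6): δ = 116.64°  ·
  (0,7): δ = 157.79°  ·
  (1,2): δ = 145.36°  ·
  (1,3): δ = 89.63°  ·
  (1,4): δ = 42.46°  ✓
  (1,5): δ = 17.34°  ✓
  (1,6): δ = 92.93°  ·
  (1,7): δ = 134.09°  ·
  (2,3): δ = 124.27°  ·
  (2,4): δ = 77.10°  ·
  (2,5): δ = 17.30°  ✓
  (2,6): δ = 58.29°  ✓
  (2,7): δ = 99.45°  ·
  (3,4): δ = 132.83°  ·
  (3,5): δ = 73.03°  ·
  (3,6): δ = 2.56°  ✓
  (3,7): δ = 43.71°  ✓
  (4,5): δ = 120.20°  ·
  (4,6): δ = 44.61°  ✓
  (4,7): δ = 3.45°  ✓
  (5,6): δ = 104.41°  ·
  (5,7): δ = 63.25°  ✓
  (6,7): δ = 138.84°  ·
antipodal pairs: 12

count = 12; pairs: (0,3), (0,4), (0,5), (1,4), (1,5), (2,5), (2,6), (3,6), (3,7), (4,6), (4,7), (5,7)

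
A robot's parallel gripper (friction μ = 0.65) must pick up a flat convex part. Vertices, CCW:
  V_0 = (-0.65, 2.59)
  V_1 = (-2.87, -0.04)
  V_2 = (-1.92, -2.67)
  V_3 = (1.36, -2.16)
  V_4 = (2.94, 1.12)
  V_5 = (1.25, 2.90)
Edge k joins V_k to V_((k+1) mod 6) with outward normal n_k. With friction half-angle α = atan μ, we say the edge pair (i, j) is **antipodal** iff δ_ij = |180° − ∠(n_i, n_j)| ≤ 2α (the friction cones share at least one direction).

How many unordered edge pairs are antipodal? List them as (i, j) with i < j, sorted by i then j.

count = 7; pairs: (0,2), (0,3), (1,3), (1,4), (2,4), (2,5), (3,5)

α = atan 0.65 = 33.02°;  2α = 66.05°
n_0 = (-0.7642, +0.6450)
n_1 = (-0.9405, -0.3397)
n_2 = (+0.1536, -0.9881)
n_3 = (+0.9009, -0.4340)
n_4 = (+0.7252, +0.6885)
n_5 = (-0.1610, +0.9869)
  (0,1): δ = 119.97°  ·
  (0,2): δ = 40.99°  ✓
  (0,3): δ = 14.45°  ✓
  (0,4): δ = 83.68°  ·
  (0,5): δ = 139.43°  ·
  (1,2): δ = 101.02°  ·
  (1,3): δ = 45.58°  ✓
  (1,4): δ = 23.65°  ✓
  (1,5): δ = 79.41°  ·
  (2,3): δ = 124.56°  ·
  (2,4): δ = 55.32°  ✓
  (2,5): δ = 0.43°  ✓
  (3,4): δ = 110.77°  ·
  (3,5): δ = 55.01°  ✓
  (4,5): δ = 124.25°  ·
antipodal pairs: 7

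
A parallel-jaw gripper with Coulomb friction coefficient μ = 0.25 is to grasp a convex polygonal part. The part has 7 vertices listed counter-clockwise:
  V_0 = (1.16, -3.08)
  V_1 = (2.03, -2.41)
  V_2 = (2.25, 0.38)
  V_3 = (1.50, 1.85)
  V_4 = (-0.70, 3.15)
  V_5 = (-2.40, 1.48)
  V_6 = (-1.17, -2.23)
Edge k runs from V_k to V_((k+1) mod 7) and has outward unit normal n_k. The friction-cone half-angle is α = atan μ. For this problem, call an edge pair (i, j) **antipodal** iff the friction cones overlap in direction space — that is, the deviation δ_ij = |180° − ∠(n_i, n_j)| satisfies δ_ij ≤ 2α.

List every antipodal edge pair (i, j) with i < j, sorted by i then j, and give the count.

α = atan 0.25 = 14.04°;  2α = 28.07°
n_0 = (+0.6102, -0.7923)
n_1 = (+0.9969, -0.0786)
n_2 = (+0.8908, +0.4545)
n_3 = (+0.5087, +0.8609)
n_4 = (-0.7008, +0.7134)
n_5 = (-0.9492, -0.3147)
n_6 = (-0.3427, -0.9394)
  (0,1): δ = 132.11°  ·
  (0,2): δ = 100.57°  ·
  (0,3): δ = 68.18°  ·
  (0,4): δ = 6.89°  ✓
  (0,5): δ = 70.74°  ·
  (0,6): δ = 122.36°  ·
  (1,2): δ = 148.46°  ·
  (1,3): δ = 116.07°  ·
  (1,4): δ = 41.00°  ·
  (1,5): δ = 22.85°  ✓
  (1,6): δ = 74.47°  ·
  (2,3): δ = 147.61°  ·
  (2,4): δ = 72.54°  ·
  (2,5): δ = 8.69°  ✓
  (2,6): δ = 42.93°  ·
  (3,4): δ = 104.93°  ·
  (3,5): δ = 41.08°  ·
  (3,6): δ = 10.54°  ✓
  (4,5): δ = 116.15°  ·
  (4,6): δ = 64.53°  ·
  (5,6): δ = 128.38°  ·
antipodal pairs: 4

count = 4; pairs: (0,4), (1,5), (2,5), (3,6)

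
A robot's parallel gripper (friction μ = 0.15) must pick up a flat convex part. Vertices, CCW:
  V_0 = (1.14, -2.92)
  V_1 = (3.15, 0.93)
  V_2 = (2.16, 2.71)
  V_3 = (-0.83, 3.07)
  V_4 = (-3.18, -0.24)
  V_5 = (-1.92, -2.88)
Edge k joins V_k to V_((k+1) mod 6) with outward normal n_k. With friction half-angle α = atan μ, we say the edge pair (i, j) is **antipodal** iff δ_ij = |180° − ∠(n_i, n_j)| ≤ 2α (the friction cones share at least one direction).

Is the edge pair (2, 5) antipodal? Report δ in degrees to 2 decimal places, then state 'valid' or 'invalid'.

δ = 6.12°, valid

α = atan 0.15 = 8.53°;  2α = 17.06°
edge 2: e_2 = (-2.99, +0.36);  n_2 = (+0.1195, +0.9928)
edge 5: e_5 = (+3.06, -0.04);  n_5 = (-0.0131, -0.9999)
∠(n_2, n_5) = 173.88°
δ = |180° − 173.88°| = 6.12°
6.12° ≤ 2α = 17.06°  →  valid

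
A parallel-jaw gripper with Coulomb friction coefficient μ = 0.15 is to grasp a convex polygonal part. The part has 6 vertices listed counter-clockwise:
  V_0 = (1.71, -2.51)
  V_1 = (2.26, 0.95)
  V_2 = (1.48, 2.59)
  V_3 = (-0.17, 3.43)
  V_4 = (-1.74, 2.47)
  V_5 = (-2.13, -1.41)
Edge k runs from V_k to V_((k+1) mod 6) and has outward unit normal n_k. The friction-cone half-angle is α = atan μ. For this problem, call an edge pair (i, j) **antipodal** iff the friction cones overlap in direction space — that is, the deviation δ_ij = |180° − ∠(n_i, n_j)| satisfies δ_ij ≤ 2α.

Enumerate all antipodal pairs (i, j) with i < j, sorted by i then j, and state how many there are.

count = 2; pairs: (0,4), (2,5)

α = atan 0.15 = 8.53°;  2α = 17.06°
n_0 = (+0.9876, -0.1570)
n_1 = (+0.9031, +0.4295)
n_2 = (+0.4537, +0.8912)
n_3 = (-0.5217, +0.8531)
n_4 = (-0.9950, +0.1000)
n_5 = (-0.2754, -0.9613)
  (0,1): δ = 145.53°  ·
  (0,2): δ = 107.95°  ·
  (0,3): δ = 49.52°  ·
  (0,4): δ = 3.29°  ✓
  (0,5): δ = 83.05°  ·
  (1,2): δ = 142.42°  ·
  (1,3): δ = 83.99°  ·
  (1,4): δ = 31.18°  ·
  (1,5): δ = 48.58°  ·
  (2,3): δ = 121.58°  ·
  (2,4): δ = 68.76°  ·
  (2,5): δ = 11.00°  ✓
  (3,4): δ = 127.18°  ·
  (3,5): δ = 47.43°  ·
  (4,5): δ = 100.24°  ·
antipodal pairs: 2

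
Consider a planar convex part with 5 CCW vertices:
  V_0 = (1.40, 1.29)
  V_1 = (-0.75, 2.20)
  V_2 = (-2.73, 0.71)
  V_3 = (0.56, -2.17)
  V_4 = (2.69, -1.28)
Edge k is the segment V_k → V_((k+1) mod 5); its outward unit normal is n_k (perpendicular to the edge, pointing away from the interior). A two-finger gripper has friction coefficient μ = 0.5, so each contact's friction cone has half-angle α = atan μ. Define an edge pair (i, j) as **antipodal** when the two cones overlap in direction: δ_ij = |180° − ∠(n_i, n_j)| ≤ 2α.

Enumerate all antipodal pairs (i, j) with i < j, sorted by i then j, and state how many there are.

count = 4; pairs: (0,2), (0,3), (1,3), (2,4)

α = atan 0.5 = 26.57°;  2α = 53.13°
n_0 = (+0.3898, +0.9209)
n_1 = (-0.6013, +0.7990)
n_2 = (-0.6587, -0.7524)
n_3 = (+0.3855, -0.9227)
n_4 = (+0.8937, +0.4486)
  (0,1): δ = 120.10°  ·
  (0,2): δ = 18.26°  ✓
  (0,3): δ = 45.62°  ✓
  (0,4): δ = 139.59°  ·
  (1,2): δ = 78.16°  ·
  (1,3): δ = 14.29°  ✓
  (1,4): δ = 79.69°  ·
  (2,3): δ = 116.12°  ·
  (2,4): δ = 22.15°  ✓
  (3,4): δ = 86.02°  ·
antipodal pairs: 4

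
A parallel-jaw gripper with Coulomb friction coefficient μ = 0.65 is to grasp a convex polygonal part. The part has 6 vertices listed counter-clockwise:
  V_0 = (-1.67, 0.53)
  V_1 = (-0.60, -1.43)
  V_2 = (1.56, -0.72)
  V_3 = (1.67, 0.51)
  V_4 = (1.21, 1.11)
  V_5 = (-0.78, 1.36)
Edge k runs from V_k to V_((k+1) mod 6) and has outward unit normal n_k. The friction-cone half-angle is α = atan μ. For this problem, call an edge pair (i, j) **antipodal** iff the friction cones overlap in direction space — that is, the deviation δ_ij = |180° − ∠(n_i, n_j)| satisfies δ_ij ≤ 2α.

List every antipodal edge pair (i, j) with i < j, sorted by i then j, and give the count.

α = atan 0.65 = 33.02°;  2α = 66.05°
n_0 = (-0.8777, -0.4792)
n_1 = (+0.3123, -0.9500)
n_2 = (+0.9960, -0.0891)
n_3 = (+0.7936, +0.6084)
n_4 = (+0.1246, +0.9922)
n_5 = (-0.6820, +0.7313)
  (0,1): δ = 100.44°  ·
  (0,2): δ = 33.74°  ✓
  (0,3): δ = 8.85°  ✓
  (0,4): δ = 54.21°  ✓
  (0,5): δ = 104.37°  ·
  (1,2): δ = 113.31°  ·
  (1,3): δ = 70.72°  ·
  (1,4): δ = 25.36°  ✓
  (1,5): δ = 24.81°  ✓
  (2,3): δ = 137.41°  ·
  (2,4): δ = 92.05°  ·
  (2,5): δ = 41.89°  ✓
  (3,4): δ = 134.64°  ·
  (3,5): δ = 84.47°  ·
  (4,5): δ = 129.84°  ·
antipodal pairs: 6

count = 6; pairs: (0,2), (0,3), (0,4), (1,4), (1,5), (2,5)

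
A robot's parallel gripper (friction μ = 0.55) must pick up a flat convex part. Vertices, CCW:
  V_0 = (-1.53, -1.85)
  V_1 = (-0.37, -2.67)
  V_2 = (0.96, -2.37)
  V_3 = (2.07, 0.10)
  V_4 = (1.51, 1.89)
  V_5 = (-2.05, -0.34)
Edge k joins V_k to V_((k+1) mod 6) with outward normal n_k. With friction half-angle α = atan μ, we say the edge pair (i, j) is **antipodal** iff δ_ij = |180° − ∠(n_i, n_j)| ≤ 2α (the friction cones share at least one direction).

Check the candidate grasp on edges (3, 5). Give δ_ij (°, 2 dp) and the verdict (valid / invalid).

α = atan 0.55 = 28.81°;  2α = 57.62°
edge 3: e_3 = (-0.56, +1.79);  n_3 = (+0.9544, +0.2986)
edge 5: e_5 = (+0.52, -1.51);  n_5 = (-0.9455, -0.3256)
∠(n_3, n_5) = 178.37°
δ = |180° − 178.37°| = 1.63°
1.63° ≤ 2α = 57.62°  →  valid

δ = 1.63°, valid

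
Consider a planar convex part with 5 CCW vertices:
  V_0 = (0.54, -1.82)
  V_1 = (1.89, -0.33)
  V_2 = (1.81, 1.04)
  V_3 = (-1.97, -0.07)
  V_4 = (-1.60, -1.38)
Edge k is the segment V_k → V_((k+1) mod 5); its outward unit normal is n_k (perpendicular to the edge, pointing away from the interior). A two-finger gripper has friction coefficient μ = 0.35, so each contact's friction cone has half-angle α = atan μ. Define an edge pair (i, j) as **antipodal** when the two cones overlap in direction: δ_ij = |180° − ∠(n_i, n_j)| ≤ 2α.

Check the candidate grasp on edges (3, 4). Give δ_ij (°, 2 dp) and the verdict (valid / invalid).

α = atan 0.35 = 19.29°;  2α = 38.58°
edge 3: e_3 = (+0.37, -1.31);  n_3 = (-0.9624, -0.2718)
edge 4: e_4 = (+2.14, -0.44);  n_4 = (-0.2014, -0.9795)
∠(n_3, n_4) = 62.61°
δ = |180° − 62.61°| = 117.39°
117.39° > 2α = 38.58°  →  invalid

δ = 117.39°, invalid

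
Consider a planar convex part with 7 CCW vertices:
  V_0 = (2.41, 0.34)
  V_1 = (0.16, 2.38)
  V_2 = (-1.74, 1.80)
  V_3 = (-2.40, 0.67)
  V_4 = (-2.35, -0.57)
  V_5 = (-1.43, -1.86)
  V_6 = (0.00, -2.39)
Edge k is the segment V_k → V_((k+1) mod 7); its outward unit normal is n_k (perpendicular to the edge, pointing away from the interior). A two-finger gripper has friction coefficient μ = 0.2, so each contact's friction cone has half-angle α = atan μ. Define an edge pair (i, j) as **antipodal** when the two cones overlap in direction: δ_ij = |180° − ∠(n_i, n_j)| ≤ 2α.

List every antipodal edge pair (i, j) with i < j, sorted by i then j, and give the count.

α = atan 0.2 = 11.31°;  2α = 22.62°
n_0 = (+0.6717, +0.7408)
n_1 = (-0.2920, +0.9564)
n_2 = (-0.8635, +0.5043)
n_3 = (-0.9992, -0.0403)
n_4 = (-0.8142, -0.5806)
n_5 = (-0.3475, -0.9377)
n_6 = (+0.7497, -0.6618)
  (0,1): δ = 120.83°  ·
  (0,2): δ = 78.09°  ·
  (0,3): δ = 45.49°  ·
  (0,4): δ = 12.31°  ✓
  (0,5): δ = 21.86°  ✓
  (0,6): δ = 90.76°  ·
  (1,2): δ = 137.26°  ·
  (1,3): δ = 104.67°  ·
  (1,4): δ = 71.48°  ·
  (1,5): δ = 37.31°  ·
  (1,6): δ = 31.59°  ·
  (2,3): δ = 147.40°  ·
  (2,4): δ = 114.22°  ·
  (2,5): δ = 80.05°  ·
  (2,6): δ = 11.15°  ✓
  (3,4): δ = 146.81°  ·
  (3,5): δ = 112.65°  ·
  (3,6): δ = 43.75°  ·
  (4,5): δ = 145.83°  ·
  (4,6): δ = 76.93°  ·
  (5,6): δ = 111.10°  ·
antipodal pairs: 3

count = 3; pairs: (0,4), (0,5), (2,6)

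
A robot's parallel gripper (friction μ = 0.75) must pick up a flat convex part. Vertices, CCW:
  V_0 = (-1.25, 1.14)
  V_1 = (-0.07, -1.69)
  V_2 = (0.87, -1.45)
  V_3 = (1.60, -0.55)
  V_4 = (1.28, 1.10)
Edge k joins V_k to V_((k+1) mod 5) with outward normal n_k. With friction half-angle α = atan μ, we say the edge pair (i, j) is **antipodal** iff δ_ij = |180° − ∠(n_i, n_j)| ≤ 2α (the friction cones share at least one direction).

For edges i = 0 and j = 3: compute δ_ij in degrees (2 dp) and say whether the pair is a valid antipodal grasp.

α = atan 0.75 = 36.87°;  2α = 73.74°
edge 0: e_0 = (+1.18, -2.83);  n_0 = (-0.9230, -0.3848)
edge 3: e_3 = (-0.32, +1.65);  n_3 = (+0.9817, +0.1904)
∠(n_0, n_3) = 168.34°
δ = |180° − 168.34°| = 11.66°
11.66° ≤ 2α = 73.74°  →  valid

δ = 11.66°, valid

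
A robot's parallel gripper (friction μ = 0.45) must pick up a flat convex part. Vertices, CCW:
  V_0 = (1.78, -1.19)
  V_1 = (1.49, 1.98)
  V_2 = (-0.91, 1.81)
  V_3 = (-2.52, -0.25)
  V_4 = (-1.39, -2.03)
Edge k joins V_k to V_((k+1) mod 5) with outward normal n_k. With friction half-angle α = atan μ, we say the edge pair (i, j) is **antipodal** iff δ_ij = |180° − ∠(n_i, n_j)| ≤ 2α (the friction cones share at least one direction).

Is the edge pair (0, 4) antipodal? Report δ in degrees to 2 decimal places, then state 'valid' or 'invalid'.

α = atan 0.45 = 24.23°;  2α = 48.46°
edge 0: e_0 = (-0.29, +3.17);  n_0 = (+0.9958, +0.0911)
edge 4: e_4 = (+3.17, +0.84);  n_4 = (+0.2561, -0.9666)
∠(n_0, n_4) = 80.39°
δ = |180° − 80.39°| = 99.61°
99.61° > 2α = 48.46°  →  invalid

δ = 99.61°, invalid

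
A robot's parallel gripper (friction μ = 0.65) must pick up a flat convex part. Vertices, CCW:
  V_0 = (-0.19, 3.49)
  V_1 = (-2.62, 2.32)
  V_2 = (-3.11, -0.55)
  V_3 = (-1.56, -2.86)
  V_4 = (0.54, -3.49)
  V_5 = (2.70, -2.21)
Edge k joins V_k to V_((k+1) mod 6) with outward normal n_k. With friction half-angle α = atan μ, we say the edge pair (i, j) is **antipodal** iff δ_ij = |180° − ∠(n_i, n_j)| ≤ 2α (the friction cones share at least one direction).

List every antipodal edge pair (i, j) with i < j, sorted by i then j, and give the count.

count = 6; pairs: (0,3), (0,4), (1,4), (1,5), (2,5), (3,5)

α = atan 0.65 = 33.02°;  2α = 66.05°
n_0 = (-0.4338, +0.9010)
n_1 = (-0.9857, +0.1683)
n_2 = (-0.8304, -0.5572)
n_3 = (-0.2873, -0.9578)
n_4 = (+0.5098, -0.8603)
n_5 = (+0.8919, +0.4522)
  (0,1): δ = 125.40°  ·
  (0,2): δ = 81.85°  ·
  (0,3): δ = 42.41°  ✓
  (0,4): δ = 4.94°  ✓
  (0,5): δ = 91.18°  ·
  (1,2): δ = 136.45°  ·
  (1,3): δ = 97.01°  ·
  (1,4): δ = 49.66°  ✓
  (1,5): δ = 36.57°  ✓
  (2,3): δ = 140.56°  ·
  (2,4): δ = 93.21°  ·
  (2,5): δ = 6.98°  ✓
  (3,4): δ = 132.65°  ·
  (3,5): δ = 46.41°  ✓
  (4,5): δ = 93.76°  ·
antipodal pairs: 6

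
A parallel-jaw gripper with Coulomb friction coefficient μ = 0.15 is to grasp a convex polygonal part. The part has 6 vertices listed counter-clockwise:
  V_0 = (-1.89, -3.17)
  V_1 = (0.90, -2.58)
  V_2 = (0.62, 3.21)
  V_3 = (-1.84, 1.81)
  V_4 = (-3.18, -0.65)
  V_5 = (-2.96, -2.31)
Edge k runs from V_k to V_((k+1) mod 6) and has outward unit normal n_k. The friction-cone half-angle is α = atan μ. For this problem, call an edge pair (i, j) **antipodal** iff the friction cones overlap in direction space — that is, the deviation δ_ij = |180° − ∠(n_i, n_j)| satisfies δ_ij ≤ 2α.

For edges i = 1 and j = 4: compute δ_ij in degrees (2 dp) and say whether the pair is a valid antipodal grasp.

δ = 4.78°, valid

α = atan 0.15 = 8.53°;  2α = 17.06°
edge 1: e_1 = (-0.28, +5.79);  n_1 = (+0.9988, +0.0483)
edge 4: e_4 = (+0.22, -1.66);  n_4 = (-0.9913, -0.1314)
∠(n_1, n_4) = 175.22°
δ = |180° − 175.22°| = 4.78°
4.78° ≤ 2α = 17.06°  →  valid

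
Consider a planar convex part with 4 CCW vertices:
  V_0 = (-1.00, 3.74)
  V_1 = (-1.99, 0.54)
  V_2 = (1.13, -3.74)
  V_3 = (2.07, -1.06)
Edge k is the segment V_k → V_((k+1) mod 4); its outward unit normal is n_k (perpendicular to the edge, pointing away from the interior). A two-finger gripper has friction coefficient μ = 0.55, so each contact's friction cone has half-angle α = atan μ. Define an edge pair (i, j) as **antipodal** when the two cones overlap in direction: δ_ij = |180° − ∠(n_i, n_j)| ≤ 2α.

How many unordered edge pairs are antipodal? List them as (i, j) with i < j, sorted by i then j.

count = 4; pairs: (0,2), (0,3), (1,2), (1,3)

α = atan 0.55 = 28.81°;  2α = 57.62°
n_0 = (-0.9553, +0.2956)
n_1 = (-0.8081, -0.5891)
n_2 = (+0.9436, -0.3310)
n_3 = (+0.8424, +0.5388)
  (0,1): δ = 126.72°  ·
  (0,2): δ = 2.14°  ✓
  (0,3): δ = 49.79°  ✓
  (1,2): δ = 55.42°  ✓
  (1,3): δ = 3.49°  ✓
  (2,3): δ = 128.07°  ·
antipodal pairs: 4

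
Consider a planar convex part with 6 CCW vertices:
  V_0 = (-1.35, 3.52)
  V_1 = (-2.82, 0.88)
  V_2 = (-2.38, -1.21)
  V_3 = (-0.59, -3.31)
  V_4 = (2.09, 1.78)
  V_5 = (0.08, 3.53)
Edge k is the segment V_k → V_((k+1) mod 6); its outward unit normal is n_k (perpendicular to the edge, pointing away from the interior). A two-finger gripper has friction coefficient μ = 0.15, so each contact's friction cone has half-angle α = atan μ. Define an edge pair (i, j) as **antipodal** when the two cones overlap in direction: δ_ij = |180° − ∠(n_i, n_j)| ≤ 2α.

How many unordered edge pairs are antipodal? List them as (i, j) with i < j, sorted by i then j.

count = 2; pairs: (0,3), (2,4)

α = atan 0.15 = 8.53°;  2α = 17.06°
n_0 = (-0.8737, +0.4865)
n_1 = (-0.9785, -0.2060)
n_2 = (-0.7610, -0.6487)
n_3 = (+0.8848, -0.4659)
n_4 = (+0.6566, +0.7542)
n_5 = (-0.0070, +1.0000)
  (0,1): δ = 139.00°  ·
  (0,2): δ = 110.45°  ·
  (0,3): δ = 1.34°  ✓
  (0,4): δ = 78.07°  ·
  (0,5): δ = 119.51°  ·
  (1,2): δ = 151.45°  ·
  (1,3): δ = 39.66°  ·
  (1,4): δ = 37.07°  ·
  (1,5): δ = 78.51°  ·
  (2,3): δ = 68.21°  ·
  (2,4): δ = 8.51°  ✓
  (2,5): δ = 49.96°  ·
  (3,4): δ = 103.28°  ·
  (3,5): δ = 61.83°  ·
  (4,5): δ = 138.55°  ·
antipodal pairs: 2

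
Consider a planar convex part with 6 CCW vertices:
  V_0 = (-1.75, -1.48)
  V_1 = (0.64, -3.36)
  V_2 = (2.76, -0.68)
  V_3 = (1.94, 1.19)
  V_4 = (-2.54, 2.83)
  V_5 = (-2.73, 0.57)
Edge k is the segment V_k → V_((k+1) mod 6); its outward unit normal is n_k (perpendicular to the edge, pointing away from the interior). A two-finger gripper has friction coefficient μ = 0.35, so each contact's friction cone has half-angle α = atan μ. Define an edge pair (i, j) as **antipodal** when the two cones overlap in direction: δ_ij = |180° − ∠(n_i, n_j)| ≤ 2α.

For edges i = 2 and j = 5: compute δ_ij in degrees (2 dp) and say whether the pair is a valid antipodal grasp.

δ = 1.87°, valid

α = atan 0.35 = 19.29°;  2α = 38.58°
edge 2: e_2 = (-0.82, +1.87);  n_2 = (+0.9158, +0.4016)
edge 5: e_5 = (+0.98, -2.05);  n_5 = (-0.9022, -0.4313)
∠(n_2, n_5) = 178.13°
δ = |180° − 178.13°| = 1.87°
1.87° ≤ 2α = 38.58°  →  valid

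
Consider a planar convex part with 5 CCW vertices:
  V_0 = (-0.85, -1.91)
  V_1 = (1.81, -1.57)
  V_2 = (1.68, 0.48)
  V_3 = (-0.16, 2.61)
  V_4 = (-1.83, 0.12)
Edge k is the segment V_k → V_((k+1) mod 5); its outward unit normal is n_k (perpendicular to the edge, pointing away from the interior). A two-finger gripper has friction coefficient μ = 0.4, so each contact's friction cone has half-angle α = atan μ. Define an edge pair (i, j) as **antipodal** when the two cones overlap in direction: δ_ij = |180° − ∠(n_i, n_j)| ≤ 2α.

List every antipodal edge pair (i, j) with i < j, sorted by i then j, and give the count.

α = atan 0.4 = 21.80°;  2α = 43.60°
n_0 = (+0.1268, -0.9919)
n_1 = (+0.9980, +0.0633)
n_2 = (+0.7567, +0.6537)
n_3 = (-0.8305, +0.5570)
n_4 = (-0.9006, -0.4347)
  (0,1): δ = 93.66°  ·
  (0,2): δ = 56.46°  ·
  (0,3): δ = 48.87°  ·
  (0,4): δ = 108.49°  ·
  (1,2): δ = 142.81°  ·
  (1,3): δ = 37.48°  ✓
  (1,4): δ = 22.14°  ✓
  (2,3): δ = 74.67°  ·
  (2,4): δ = 15.05°  ✓
  (3,4): δ = 120.38°  ·
antipodal pairs: 3

count = 3; pairs: (1,3), (1,4), (2,4)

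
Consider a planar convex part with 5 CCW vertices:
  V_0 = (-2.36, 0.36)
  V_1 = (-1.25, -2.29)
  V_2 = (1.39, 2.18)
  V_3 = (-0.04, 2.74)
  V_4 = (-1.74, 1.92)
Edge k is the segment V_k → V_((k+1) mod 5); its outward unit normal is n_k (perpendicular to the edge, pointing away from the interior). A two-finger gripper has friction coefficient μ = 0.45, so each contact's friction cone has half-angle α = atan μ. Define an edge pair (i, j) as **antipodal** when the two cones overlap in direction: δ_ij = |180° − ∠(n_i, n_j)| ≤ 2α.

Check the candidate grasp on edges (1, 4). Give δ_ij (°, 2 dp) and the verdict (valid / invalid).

α = atan 0.45 = 24.23°;  2α = 48.46°
edge 1: e_1 = (+2.64, +4.47);  n_1 = (+0.8610, -0.5085)
edge 4: e_4 = (-0.62, -1.56);  n_4 = (-0.9293, +0.3693)
∠(n_1, n_4) = 171.11°
δ = |180° − 171.11°| = 8.89°
8.89° ≤ 2α = 48.46°  →  valid

δ = 8.89°, valid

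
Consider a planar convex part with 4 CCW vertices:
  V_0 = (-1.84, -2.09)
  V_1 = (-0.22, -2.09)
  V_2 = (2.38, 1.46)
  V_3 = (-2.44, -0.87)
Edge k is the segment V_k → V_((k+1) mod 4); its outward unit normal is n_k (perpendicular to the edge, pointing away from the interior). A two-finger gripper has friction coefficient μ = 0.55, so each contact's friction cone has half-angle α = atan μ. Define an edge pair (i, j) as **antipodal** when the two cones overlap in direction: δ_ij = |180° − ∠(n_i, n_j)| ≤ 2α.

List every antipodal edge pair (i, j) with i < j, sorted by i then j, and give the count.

α = atan 0.55 = 28.81°;  2α = 57.62°
n_0 = (+0.0000, -1.0000)
n_1 = (+0.8068, -0.5909)
n_2 = (-0.4352, +0.9003)
n_3 = (-0.8973, -0.4413)
  (0,1): δ = 126.22°  ·
  (0,2): δ = 25.80°  ✓
  (0,3): δ = 116.19°  ·
  (1,2): δ = 27.98°  ✓
  (1,3): δ = 62.41°  ·
  (2,3): δ = 89.61°  ·
antipodal pairs: 2

count = 2; pairs: (0,2), (1,2)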